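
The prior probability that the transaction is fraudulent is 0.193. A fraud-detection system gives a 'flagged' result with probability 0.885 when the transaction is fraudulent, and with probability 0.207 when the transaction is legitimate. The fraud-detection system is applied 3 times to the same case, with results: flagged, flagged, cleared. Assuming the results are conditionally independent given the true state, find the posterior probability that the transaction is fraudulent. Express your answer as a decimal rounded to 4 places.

Let H be the event that the transaction is fraudulent; start with P(H) = 0.193. P('flagged'|H) = 0.885, P('flagged'|¬H) = 0.207.
Update on result 1 ('flagged'): P(H) ← 0.885·0.1930 / (0.885·0.1930 + 0.207·0.8070) = 0.17081/0.33785 = 0.5056.
Update on result 2 ('flagged'): P(H) ← 0.885·0.5056 / (0.885·0.5056 + 0.207·0.4944) = 0.44742/0.54977 = 0.8138.
Update on result 3 ('cleared'): P(H) ← 0.115·0.8138 / (0.115·0.8138 + 0.793·0.1862) = 0.093591/0.24122 = 0.3880.

Posterior P(H) ≈ 0.3880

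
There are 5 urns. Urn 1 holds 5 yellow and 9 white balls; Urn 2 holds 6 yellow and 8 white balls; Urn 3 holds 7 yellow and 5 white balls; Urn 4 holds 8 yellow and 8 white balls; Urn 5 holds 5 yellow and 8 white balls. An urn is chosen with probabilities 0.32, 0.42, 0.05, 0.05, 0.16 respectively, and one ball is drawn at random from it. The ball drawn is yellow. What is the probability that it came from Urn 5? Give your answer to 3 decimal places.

Posterior probability ≈ 0.150

P(yellow|Urn 1) = 0.3571; P(yellow|Urn 2) = 0.4286; P(yellow|Urn 3) = 0.5833; P(yellow|Urn 4) = 0.5; P(yellow|Urn 5) = 0.3846.
Prior × likelihood for each source: 0.32·0.3571=0.1143, 0.42·0.4286=0.1800, 0.05·0.5833=0.02917, 0.05·0.5=0.02500, 0.16·0.3846=0.06154. Summing gives P(yellow) = 0.40999.
P(Urn 5 | yellow) = 0.06154 / 0.40999 = 0.150.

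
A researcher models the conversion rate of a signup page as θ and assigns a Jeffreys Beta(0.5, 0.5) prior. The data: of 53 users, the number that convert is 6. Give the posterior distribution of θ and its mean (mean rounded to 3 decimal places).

Posterior: Beta(6.5, 47.5); mean ≈ 0.120

Observing 6 successes and 47 failures updates Beta(0.5, 0.5) by adding the success and failure counts to the two shape parameters: α = 0.5+6 = 6.5, β = 0.5+47 = 47.5.
E[θ | data] = 6.5/(6.5+47.5) = 0.120.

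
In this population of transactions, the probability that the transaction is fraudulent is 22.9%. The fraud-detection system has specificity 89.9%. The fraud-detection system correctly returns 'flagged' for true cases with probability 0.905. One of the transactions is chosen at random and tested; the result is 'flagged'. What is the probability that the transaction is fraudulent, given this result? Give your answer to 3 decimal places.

Write H for 'the transaction is fraudulent'. Prior odds H:¬H = 0.229/0.771 = 0.29702. For the 'flagged' outcome, the likelihood ratio is 0.905/0.101 = 8.9604.
Posterior odds = 0.29702 × 8.9604 = 2.6614, so P(H|E) = 2.6614/(1+2.6614) = 0.727.

P(H | E) ≈ 0.727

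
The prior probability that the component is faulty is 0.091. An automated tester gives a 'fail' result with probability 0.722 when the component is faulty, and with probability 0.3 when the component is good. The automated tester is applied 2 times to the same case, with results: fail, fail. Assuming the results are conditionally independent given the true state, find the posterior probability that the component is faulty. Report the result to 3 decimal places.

Posterior P(H) ≈ 0.367

With H the event that the component is faulty, the joint likelihood of the observed sequence is P(data|H) = 0.722·0.722 = 0.52128 and P(data|¬H) = 0.3·0.3 = 0.090000.
Bayes: P(H|data) = 0.091·0.52128 / (0.091·0.52128 + 0.909·0.090000) = 0.047437/0.12925 = 0.3670.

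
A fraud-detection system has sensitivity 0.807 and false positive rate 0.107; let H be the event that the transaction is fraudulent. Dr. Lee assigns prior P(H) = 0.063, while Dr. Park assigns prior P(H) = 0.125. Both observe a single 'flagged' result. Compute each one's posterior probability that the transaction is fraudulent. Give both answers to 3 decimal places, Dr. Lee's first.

P('+'|H) = 0.807, P('+'|¬H) = 0.107.
Dr. Lee: numerator 0.807·0.063 = 0.050841; evidence = 0.050841+0.107·0.937 = 0.15110; posterior = 0.336.
Dr. Park: numerator 0.807·0.125 = 0.10088; evidence = 0.10088+0.107·0.875 = 0.19450; posterior = 0.519.

Dr. Lee: 0.336; Dr. Park: 0.519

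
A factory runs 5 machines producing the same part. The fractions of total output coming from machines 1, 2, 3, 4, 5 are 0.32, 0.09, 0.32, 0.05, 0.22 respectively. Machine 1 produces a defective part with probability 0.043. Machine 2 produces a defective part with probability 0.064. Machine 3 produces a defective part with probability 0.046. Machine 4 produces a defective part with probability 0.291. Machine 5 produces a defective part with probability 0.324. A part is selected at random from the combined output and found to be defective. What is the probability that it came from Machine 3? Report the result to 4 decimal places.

Posterior probability ≈ 0.1226

P(defective|M1) = 0.043; P(defective|M2) = 0.064; P(defective|M3) = 0.046; P(defective|M4) = 0.291; P(defective|M5) = 0.324.
Prior × likelihood for each source: 0.32·0.043=0.01376, 0.09·0.064=0.005760, 0.32·0.046=0.01472, 0.05·0.291=0.01455, 0.22·0.324=0.07128. Summing gives P(defective) = 0.12007.
P(Machine 3 | defective) = 0.01472 / 0.12007 = 0.1226.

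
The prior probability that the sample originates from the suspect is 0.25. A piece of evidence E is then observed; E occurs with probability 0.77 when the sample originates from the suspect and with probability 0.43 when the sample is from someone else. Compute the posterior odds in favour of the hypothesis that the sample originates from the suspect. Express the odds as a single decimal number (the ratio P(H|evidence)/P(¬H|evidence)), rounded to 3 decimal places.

Posterior odds ≈ 0.597

Prior odds = 0.25/(1−0.25) = 0.33333.
Likelihood ratio for E = 0.77/0.43 = 1.7907.
Posterior odds = prior odds × LR = 0.59690.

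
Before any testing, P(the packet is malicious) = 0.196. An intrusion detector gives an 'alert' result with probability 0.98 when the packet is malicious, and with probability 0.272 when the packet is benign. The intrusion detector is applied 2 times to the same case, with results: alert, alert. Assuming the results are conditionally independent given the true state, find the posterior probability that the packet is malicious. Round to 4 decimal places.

With H the event that the packet is malicious, the joint likelihood of the observed sequence is P(data|H) = 0.98·0.98 = 0.96040 and P(data|¬H) = 0.272·0.272 = 0.073984.
Bayes: P(H|data) = 0.196·0.96040 / (0.196·0.96040 + 0.804·0.073984) = 0.18824/0.24772 = 0.7599.

Posterior P(H) ≈ 0.7599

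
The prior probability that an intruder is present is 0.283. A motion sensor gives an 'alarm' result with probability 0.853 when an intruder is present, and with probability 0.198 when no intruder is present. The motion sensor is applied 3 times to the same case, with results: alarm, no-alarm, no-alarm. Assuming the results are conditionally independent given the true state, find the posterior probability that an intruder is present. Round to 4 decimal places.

With H the event that an intruder is present, the joint likelihood of the observed sequence is P(data|H) = 0.853·0.147·0.147 = 0.018432 and P(data|¬H) = 0.198·0.802·0.802 = 0.12735.
Bayes: P(H|data) = 0.283·0.018432 / (0.283·0.018432 + 0.717·0.12735) = 0.0052164/0.096529 = 0.0540.

Posterior P(H) ≈ 0.0540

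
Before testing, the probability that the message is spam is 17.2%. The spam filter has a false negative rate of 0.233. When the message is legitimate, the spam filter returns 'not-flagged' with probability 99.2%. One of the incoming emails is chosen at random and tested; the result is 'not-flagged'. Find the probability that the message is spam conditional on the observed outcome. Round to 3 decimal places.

P(H | E) ≈ 0.047

Write H for 'the message is spam'. Prior odds H:¬H = 0.172/0.828 = 0.20773. For the 'not-flagged' outcome, the likelihood ratio is 0.233/0.992 = 0.23488.
Posterior odds = 0.20773 × 0.23488 = 0.048791, so P(H|E) = 0.048791/(1+0.048791) = 0.047.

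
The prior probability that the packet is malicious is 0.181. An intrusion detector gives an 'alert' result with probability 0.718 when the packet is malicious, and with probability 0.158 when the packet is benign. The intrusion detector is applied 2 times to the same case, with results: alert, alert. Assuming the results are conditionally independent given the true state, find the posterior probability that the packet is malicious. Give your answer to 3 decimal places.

With H the event that the packet is malicious, the joint likelihood of the observed sequence is P(data|H) = 0.718·0.718 = 0.51552 and P(data|¬H) = 0.158·0.158 = 0.024964.
Bayes: P(H|data) = 0.181·0.51552 / (0.181·0.51552 + 0.819·0.024964) = 0.093310/0.11376 = 0.8203.

Posterior P(H) ≈ 0.820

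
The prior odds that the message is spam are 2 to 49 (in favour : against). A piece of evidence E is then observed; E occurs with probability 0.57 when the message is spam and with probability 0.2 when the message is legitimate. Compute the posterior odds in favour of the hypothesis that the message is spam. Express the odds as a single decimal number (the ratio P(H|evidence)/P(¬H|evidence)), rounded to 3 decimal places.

Prior odds = 2/49 = 0.040816. In log-odds, ln(0.040816) = -3.1987.
Add log likelihood ratio: ln(2.8500) = 1.0473.
Posterior log-odds = -2.1514, so posterior odds = exp(-2.1514) = 0.11633.

Posterior odds ≈ 0.116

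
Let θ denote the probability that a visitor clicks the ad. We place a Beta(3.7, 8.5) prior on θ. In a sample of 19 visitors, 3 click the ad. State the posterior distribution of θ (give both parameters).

Posterior: Beta(6.7, 24.5)

The binomial likelihood is conjugate to the Beta prior: with 3 successes and 16 failures, the posterior is Beta(3.7+3, 8.5+16) = Beta(6.7, 24.5).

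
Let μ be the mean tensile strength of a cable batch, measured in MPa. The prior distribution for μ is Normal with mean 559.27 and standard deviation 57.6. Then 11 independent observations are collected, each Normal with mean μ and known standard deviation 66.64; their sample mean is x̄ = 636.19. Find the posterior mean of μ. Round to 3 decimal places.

Prior precision 1/τ₀² = 1/57.6² = 0.00030141; data precision n/σ² = 11/66.64² = 0.00247698.
Posterior precision = 0.00030141 + 0.00247698 = 0.00277839.
Posterior mean = (0.00030141·559.27 + 0.00247698·636.19) / 0.00277839 = 627.845.

Posterior mean ≈ 627.845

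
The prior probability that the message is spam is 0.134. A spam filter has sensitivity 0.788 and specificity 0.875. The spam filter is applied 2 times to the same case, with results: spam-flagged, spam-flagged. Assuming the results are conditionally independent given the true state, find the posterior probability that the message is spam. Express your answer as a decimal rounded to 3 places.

Let H be the event that the message is spam; start with P(H) = 0.134. P('spam-flagged'|H) = 0.788, P('spam-flagged'|¬H) = 0.125.
Update on result 1 ('spam-flagged'): P(H) ← 0.788·0.1340 / (0.788·0.1340 + 0.125·0.8660) = 0.10559/0.21384 = 0.4938.
Update on result 2 ('spam-flagged'): P(H) ← 0.788·0.4938 / (0.788·0.4938 + 0.125·0.5062) = 0.38910/0.45238 = 0.8601.

Posterior P(H) ≈ 0.860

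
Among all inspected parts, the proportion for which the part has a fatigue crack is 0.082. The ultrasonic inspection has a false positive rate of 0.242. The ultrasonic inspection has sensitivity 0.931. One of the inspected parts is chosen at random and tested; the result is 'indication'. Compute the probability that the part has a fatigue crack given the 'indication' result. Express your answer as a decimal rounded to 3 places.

P(H | E) ≈ 0.256

Let H be the event that the part has a fatigue crack. P(H) = 0.082, so P(¬H) = 0.918. With E the 'indication' result, P(E|H) = 0.931 and P(E|¬H) = 0.242.
P(E) = 0.931·0.082 + 0.242·0.918 = 0.076342 + 0.22216 = 0.29850.
By Bayes' theorem, P(H|E) = 0.076342 / 0.29850 = 0.256.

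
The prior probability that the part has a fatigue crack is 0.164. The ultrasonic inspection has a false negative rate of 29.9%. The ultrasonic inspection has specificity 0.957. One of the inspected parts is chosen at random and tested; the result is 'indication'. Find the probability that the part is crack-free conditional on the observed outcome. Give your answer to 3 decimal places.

P(¬H | E) ≈ 0.238

Let H be the event that the part has a fatigue crack. P(H) = 0.164, so P(¬H) = 0.836. With E the 'indication' result, P(E|H) = 0.701 and P(E|¬H) = 0.043.
P(E) = 0.701·0.164 + 0.043·0.836 = 0.11496 + 0.035948 = 0.15091.
By Bayes' theorem, P(H|E) = 0.11496 / 0.15091 = 0.762. Hence P(¬H|E) = 1 − 0.762 = 0.238.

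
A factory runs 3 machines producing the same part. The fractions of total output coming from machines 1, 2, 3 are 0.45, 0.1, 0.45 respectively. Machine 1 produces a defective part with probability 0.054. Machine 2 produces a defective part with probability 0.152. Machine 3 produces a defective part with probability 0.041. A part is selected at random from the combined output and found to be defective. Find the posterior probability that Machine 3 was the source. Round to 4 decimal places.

Tabulate prior·likelihood by source: [1] prior 0.45, lik 0.054, product 0.02430; [2] prior 0.1, lik 0.152, product 0.01520; [3] prior 0.45, lik 0.041, product 0.01845.
Normalizing constant = 0.057950; the posterior for Machine 3 is its product over the sum, 0.01845/0.057950 = 0.3184.

Posterior probability ≈ 0.3184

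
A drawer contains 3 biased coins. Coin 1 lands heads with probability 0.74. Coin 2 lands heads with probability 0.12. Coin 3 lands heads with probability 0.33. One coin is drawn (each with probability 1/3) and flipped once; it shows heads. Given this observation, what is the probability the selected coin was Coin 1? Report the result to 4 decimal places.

P(heads|C1) = 0.74; P(heads|C2) = 0.12; P(heads|C3) = 0.33.
Prior × likelihood for each source: 0.333333·0.74=0.2467, 0.333333·0.12=0.04000, 0.333333·0.33=0.1100. Summing gives P(heads) = 0.39667.
P(Coin 1 | heads) = 0.2467 / 0.39667 = 0.6218.

Posterior probability ≈ 0.6218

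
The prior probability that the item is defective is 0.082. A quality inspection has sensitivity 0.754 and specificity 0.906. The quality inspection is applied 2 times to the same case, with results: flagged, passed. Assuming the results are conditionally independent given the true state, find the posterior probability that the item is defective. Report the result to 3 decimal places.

Let H be the event that the item is defective; start with P(H) = 0.082. P('flagged'|H) = 0.754, P('flagged'|¬H) = 0.094.
Update on result 1 ('flagged'): P(H) ← 0.754·0.0820 / (0.754·0.0820 + 0.094·0.9180) = 0.061828/0.14812 = 0.4174.
Update on result 2 ('passed'): P(H) ← 0.246·0.4174 / (0.246·0.4174 + 0.906·0.5826) = 0.10268/0.63050 = 0.1629.

Posterior P(H) ≈ 0.163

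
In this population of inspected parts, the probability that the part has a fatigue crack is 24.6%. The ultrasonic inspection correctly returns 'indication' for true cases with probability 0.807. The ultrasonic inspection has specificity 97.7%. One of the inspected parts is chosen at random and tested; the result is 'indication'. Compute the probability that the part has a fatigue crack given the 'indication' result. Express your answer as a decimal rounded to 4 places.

Write H for 'the part has a fatigue crack'. Prior odds H:¬H = 0.246/0.754 = 0.32626. For the 'indication' outcome, the likelihood ratio is 0.807/0.023 = 35.087.
Posterior odds = 0.32626 × 35.087 = 11.447, so P(H|E) = 11.447/(1+11.447) = 0.9197.

P(H | E) ≈ 0.9197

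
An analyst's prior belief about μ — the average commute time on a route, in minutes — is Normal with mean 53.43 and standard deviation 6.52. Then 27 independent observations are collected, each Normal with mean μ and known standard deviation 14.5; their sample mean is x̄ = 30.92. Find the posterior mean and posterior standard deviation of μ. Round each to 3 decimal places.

With known σ, the Normal prior is conjugate. Weight on the data is w = (n/σ²)/(n/σ² + 1/τ₀²) = 0.128419/(0.128419+0.0235237) = 0.84518.
Posterior mean = w·x̄ + (1−w)·μ₀ = 0.84518·30.92 + 0.15482·53.43 = 34.405. Posterior variance = 1/(0.128419+0.0235237) = 6.58145, so SD = 2.565.

Posterior mean ≈ 34.405; posterior SD ≈ 2.565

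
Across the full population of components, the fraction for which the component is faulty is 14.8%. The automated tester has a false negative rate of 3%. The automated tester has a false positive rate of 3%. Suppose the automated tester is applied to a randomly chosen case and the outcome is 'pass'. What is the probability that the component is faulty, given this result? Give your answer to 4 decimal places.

P(H | E) ≈ 0.0053

Write H for 'the component is faulty'. Prior odds H:¬H = 0.148/0.852 = 0.17371. For the 'pass' outcome, the likelihood ratio is 0.03/0.97 = 0.030928.
Posterior odds = 0.17371 × 0.030928 = 0.0053724, so P(H|E) = 0.0053724/(1+0.0053724) = 0.0053.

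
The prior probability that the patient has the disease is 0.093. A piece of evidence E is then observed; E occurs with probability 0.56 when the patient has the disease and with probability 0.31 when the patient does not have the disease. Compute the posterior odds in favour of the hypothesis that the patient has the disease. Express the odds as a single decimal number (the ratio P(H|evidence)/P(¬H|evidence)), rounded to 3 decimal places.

Posterior odds ≈ 0.185

Prior odds = 0.093/(1−0.093) = 0.10254.
Likelihood ratio for E = 0.56/0.31 = 1.8065.
Posterior odds = prior odds × LR = 0.18523.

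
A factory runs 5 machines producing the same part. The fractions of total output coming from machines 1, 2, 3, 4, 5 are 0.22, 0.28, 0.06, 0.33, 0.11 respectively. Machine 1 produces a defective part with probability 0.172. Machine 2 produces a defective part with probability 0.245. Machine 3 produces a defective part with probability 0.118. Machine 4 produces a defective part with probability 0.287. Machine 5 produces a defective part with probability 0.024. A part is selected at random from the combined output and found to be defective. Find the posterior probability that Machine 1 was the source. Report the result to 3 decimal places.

Posterior probability ≈ 0.179

Tabulate prior·likelihood by source: [1] prior 0.22, lik 0.172, product 0.03784; [2] prior 0.28, lik 0.245, product 0.06860; [3] prior 0.06, lik 0.118, product 0.007080; [4] prior 0.33, lik 0.287, product 0.09471; [5] prior 0.11, lik 0.024, product 0.002640.
Normalizing constant = 0.21087; the posterior for Machine 1 is its product over the sum, 0.03784/0.21087 = 0.179.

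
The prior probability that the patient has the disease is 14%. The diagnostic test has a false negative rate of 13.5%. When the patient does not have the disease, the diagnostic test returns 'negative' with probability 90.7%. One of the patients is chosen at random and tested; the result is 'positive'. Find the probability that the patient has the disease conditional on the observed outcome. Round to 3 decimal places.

Let H be the event that the patient has the disease. P(H) = 0.14, so P(¬H) = 0.86. With E the 'positive' result, P(E|H) = 0.865 and P(E|¬H) = 0.093.
P(E) = 0.865·0.14 + 0.093·0.86 = 0.12110 + 0.079980 = 0.20108.
By Bayes' theorem, P(H|E) = 0.12110 / 0.20108 = 0.602.

P(H | E) ≈ 0.602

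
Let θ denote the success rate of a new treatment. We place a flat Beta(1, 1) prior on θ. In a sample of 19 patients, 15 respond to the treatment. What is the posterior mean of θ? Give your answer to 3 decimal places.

The binomial likelihood is conjugate to the Beta prior: with 15 successes and 4 failures, the posterior is Beta(1+15, 1+4) = Beta(16, 5).
Posterior mean = α/(α+β) = 16/21 = 0.762.

Posterior mean ≈ 0.762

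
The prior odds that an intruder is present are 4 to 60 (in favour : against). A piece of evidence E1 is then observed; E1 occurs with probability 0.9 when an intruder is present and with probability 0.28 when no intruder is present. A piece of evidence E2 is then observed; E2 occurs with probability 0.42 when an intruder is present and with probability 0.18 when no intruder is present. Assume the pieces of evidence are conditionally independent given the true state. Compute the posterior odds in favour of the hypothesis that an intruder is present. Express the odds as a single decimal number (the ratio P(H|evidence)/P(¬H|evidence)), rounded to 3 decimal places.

Posterior odds ≈ 0.500

Prior odds = 4/60 = 0.066667. In log-odds, ln(0.066667) = -2.7081.
Add log likelihood ratios: ln(3.2143) + ln(2.3333) = 2.0149.
Posterior log-odds = -0.69315, so posterior odds = exp(-0.69315) = 0.50000.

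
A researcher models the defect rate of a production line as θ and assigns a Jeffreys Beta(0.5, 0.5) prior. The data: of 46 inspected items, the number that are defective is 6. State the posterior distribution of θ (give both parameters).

Posterior: Beta(6.5, 40.5)

Observing 6 successes and 40 failures updates Beta(0.5, 0.5) by adding the success and failure counts to the two shape parameters: α = 0.5+6 = 6.5, β = 0.5+40 = 40.5.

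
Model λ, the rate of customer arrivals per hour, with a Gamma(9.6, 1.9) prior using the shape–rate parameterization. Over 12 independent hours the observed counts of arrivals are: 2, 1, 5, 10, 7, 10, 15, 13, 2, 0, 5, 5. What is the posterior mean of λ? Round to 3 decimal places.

The Poisson likelihood adds the total count to the shape and the number of exposure periods to the rate. Here ∑xᵢ = 75 and n = 12, so shape 9.6→84.6 and rate 1.9→13.9.
E[λ | data] = 84.6/13.9 = 6.086.

Posterior mean ≈ 6.086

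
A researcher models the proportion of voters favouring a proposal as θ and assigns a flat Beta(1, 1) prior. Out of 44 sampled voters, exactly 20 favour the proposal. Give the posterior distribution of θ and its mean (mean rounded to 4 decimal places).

Posterior: Beta(21, 25); mean ≈ 0.4565

The binomial likelihood is conjugate to the Beta prior: with 20 successes and 24 failures, the posterior is Beta(1+20, 1+24) = Beta(21, 25).
Posterior mean = α/(α+β) = 21/46 = 0.4565.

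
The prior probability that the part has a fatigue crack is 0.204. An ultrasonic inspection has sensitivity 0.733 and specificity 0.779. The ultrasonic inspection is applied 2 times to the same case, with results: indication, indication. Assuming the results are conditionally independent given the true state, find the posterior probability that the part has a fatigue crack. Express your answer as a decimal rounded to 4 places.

With H the event that the part has a fatigue crack, the joint likelihood of the observed sequence is P(data|H) = 0.733·0.733 = 0.53729 and P(data|¬H) = 0.221·0.221 = 0.048841.
Bayes: P(H|data) = 0.204·0.53729 / (0.204·0.53729 + 0.796·0.048841) = 0.10961/0.14848 = 0.7382.

Posterior P(H) ≈ 0.7382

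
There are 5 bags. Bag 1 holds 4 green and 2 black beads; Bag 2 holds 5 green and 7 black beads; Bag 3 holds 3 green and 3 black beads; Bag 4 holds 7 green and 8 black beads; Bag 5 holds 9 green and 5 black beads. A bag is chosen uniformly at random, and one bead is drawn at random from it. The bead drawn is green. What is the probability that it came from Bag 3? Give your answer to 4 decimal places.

Posterior probability ≈ 0.1857

Tabulate prior·likelihood by source: [1] prior 0.2, lik 0.6667, product 0.1333; [2] prior 0.2, lik 0.4167, product 0.08333; [3] prior 0.2, lik 0.5, product 0.1000; [4] prior 0.2, lik 0.4667, product 0.09333; [5] prior 0.2, lik 0.6429, product 0.1286.
Normalizing constant = 0.53857; the posterior for Bag 3 is its product over the sum, 0.1000/0.53857 = 0.1857.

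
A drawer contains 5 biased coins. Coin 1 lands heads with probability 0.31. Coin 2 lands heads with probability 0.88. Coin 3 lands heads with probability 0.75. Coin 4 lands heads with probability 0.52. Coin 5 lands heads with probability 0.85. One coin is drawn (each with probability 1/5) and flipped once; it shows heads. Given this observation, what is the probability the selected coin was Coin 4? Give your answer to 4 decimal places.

P(heads|C1) = 0.31; P(heads|C2) = 0.88; P(heads|C3) = 0.75; P(heads|C4) = 0.52; P(heads|C5) = 0.85.
Prior × likelihood for each source: 0.2·0.31=0.06200, 0.2·0.88=0.1760, 0.2·0.75=0.1500, 0.2·0.52=0.1040, 0.2·0.85=0.1700. Summing gives P(heads) = 0.66200.
P(Coin 4 | heads) = 0.1040 / 0.66200 = 0.1571.

Posterior probability ≈ 0.1571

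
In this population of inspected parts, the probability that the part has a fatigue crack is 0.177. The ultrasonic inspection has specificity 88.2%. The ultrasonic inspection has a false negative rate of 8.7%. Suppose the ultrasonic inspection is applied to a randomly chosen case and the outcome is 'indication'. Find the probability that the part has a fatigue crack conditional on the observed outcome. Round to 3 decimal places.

P(H | E) ≈ 0.625

Let H be the event that the part has a fatigue crack. P(H) = 0.177, so P(¬H) = 0.823. With E the 'indication' result, P(E|H) = 0.913 and P(E|¬H) = 0.118.
P(E) = 0.913·0.177 + 0.118·0.823 = 0.16160 + 0.097114 = 0.25871.
By Bayes' theorem, P(H|E) = 0.16160 / 0.25871 = 0.625.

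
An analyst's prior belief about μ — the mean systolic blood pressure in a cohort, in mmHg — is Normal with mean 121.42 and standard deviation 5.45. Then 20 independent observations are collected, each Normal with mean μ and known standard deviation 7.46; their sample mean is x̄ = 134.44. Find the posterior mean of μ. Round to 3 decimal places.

Posterior mean ≈ 133.325

Prior precision 1/τ₀² = 1/5.45² = 0.0336672; data precision n/σ² = 20/7.46² = 0.359379.
Posterior precision = 0.0336672 + 0.359379 = 0.393046.
Posterior mean = (0.0336672·121.42 + 0.359379·134.44) / 0.393046 = 133.325.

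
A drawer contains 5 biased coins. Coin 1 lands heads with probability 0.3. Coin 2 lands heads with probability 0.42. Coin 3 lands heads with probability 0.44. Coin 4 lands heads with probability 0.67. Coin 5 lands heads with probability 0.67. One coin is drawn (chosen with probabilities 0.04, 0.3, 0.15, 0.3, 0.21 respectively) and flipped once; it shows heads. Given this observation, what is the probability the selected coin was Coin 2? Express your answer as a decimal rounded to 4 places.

Posterior probability ≈ 0.2309

P(heads|C1) = 0.3; P(heads|C2) = 0.42; P(heads|C3) = 0.44; P(heads|C4) = 0.67; P(heads|C5) = 0.67.
Prior × likelihood for each source: 0.04·0.3=0.01200, 0.3·0.42=0.1260, 0.15·0.44=0.06600, 0.3·0.67=0.2010, 0.21·0.67=0.1407. Summing gives P(heads) = 0.54570.
P(Coin 2 | heads) = 0.1260 / 0.54570 = 0.2309.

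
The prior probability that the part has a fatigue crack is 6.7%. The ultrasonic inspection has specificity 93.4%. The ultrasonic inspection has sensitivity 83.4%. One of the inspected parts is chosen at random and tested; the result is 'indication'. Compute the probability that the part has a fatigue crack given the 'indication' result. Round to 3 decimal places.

P(H | E) ≈ 0.476

Let H be the event that the part has a fatigue crack. P(H) = 0.067, so P(¬H) = 0.933. With E the 'indication' result, P(E|H) = 0.834 and P(E|¬H) = 0.066.
P(E) = 0.834·0.067 + 0.066·0.933 = 0.055878 + 0.061578 = 0.11746.
By Bayes' theorem, P(H|E) = 0.055878 / 0.11746 = 0.476.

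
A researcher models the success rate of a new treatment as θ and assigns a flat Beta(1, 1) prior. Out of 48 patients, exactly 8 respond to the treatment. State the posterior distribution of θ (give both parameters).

Posterior: Beta(9, 41)

Observing 8 successes and 40 failures updates Beta(1, 1) by adding the success and failure counts to the two shape parameters: α = 1+8 = 9, β = 1+40 = 41.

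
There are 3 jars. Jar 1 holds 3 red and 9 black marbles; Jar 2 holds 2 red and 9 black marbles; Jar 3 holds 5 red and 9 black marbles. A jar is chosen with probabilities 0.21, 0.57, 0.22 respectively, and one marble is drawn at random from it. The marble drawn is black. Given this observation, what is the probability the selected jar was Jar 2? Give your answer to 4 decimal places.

P(black|Jar 1) = 0.75; P(black|Jar 2) = 0.8182; P(black|Jar 3) = 0.6429.
Prior × likelihood for each source: 0.21·0.75=0.1575, 0.57·0.8182=0.4664, 0.22·0.6429=0.1414. Summing gives P(black) = 0.76529.
P(Jar 2 | black) = 0.4664 / 0.76529 = 0.6094.

Posterior probability ≈ 0.6094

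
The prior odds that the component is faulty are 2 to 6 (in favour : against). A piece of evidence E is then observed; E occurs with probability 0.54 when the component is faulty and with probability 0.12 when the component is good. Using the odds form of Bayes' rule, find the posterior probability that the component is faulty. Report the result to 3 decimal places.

Prior odds = 2/6 = 0.33333. In log-odds, ln(0.33333) = -1.0986.
Add log likelihood ratio: ln(4.5000) = 1.5041.
Posterior log-odds = 0.40547, so posterior odds = exp(0.40547) = 1.5000. Converting, P(H|E) = 1.5000/2.5000 = 0.600.

Posterior probability ≈ 0.600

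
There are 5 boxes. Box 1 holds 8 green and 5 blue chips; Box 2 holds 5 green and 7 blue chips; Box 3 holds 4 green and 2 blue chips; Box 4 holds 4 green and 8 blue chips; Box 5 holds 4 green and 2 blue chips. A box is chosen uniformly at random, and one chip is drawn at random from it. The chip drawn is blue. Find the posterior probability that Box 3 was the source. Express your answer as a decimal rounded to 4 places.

Posterior probability ≈ 0.1448

P(blue|Box 1) = 0.3846; P(blue|Box 2) = 0.5833; P(blue|Box 3) = 0.3333; P(blue|Box 4) = 0.6667; P(blue|Box 5) = 0.3333.
Prior × likelihood for each source: 0.2·0.3846=0.07692, 0.2·0.5833=0.1167, 0.2·0.3333=0.06667, 0.2·0.6667=0.1333, 0.2·0.3333=0.06667. Summing gives P(blue) = 0.46026.
P(Box 3 | blue) = 0.06667 / 0.46026 = 0.1448.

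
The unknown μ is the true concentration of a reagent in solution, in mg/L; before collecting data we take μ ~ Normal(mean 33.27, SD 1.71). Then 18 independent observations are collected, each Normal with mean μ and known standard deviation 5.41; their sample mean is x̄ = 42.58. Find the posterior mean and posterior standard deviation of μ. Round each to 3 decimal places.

Posterior mean ≈ 39.253; posterior SD ≈ 1.022

With known σ, the Normal prior is conjugate. Weight on the data is w = (n/σ²)/(n/σ² + 1/τ₀²) = 0.615004/(0.615004+0.341986) = 0.64264.
Posterior mean = w·x̄ + (1−w)·μ₀ = 0.64264·42.58 + 0.35736·33.27 = 39.253. Posterior variance = 1/(0.615004+0.341986) = 1.04494, so SD = 1.022.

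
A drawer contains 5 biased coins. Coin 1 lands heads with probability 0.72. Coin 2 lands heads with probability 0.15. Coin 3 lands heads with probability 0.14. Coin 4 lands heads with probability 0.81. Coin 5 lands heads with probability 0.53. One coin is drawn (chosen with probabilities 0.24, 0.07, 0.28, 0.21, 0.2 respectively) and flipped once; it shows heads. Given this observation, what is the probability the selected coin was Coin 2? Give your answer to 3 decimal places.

Tabulate prior·likelihood by source: [1] prior 0.24, lik 0.72, product 0.1728; [2] prior 0.07, lik 0.15, product 0.01050; [3] prior 0.28, lik 0.14, product 0.03920; [4] prior 0.21, lik 0.81, product 0.1701; [5] prior 0.2, lik 0.53, product 0.1060.
Normalizing constant = 0.49860; the posterior for Coin 2 is its product over the sum, 0.01050/0.49860 = 0.021.

Posterior probability ≈ 0.021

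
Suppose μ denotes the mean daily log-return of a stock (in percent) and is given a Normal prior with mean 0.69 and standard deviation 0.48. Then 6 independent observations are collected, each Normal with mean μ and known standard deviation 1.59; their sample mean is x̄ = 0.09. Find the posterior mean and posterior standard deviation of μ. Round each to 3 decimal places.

With known σ, the Normal prior is conjugate. Weight on the data is w = (n/σ²)/(n/σ² + 1/τ₀²) = 2.37332/(2.37332+4.34028) = 0.35351.
Posterior mean = w·x̄ + (1−w)·μ₀ = 0.35351·0.09 + 0.64649·0.69 = 0.478. Posterior variance = 1/(2.37332+4.34028) = 0.148951, so SD = 0.386.

Posterior mean ≈ 0.478; posterior SD ≈ 0.386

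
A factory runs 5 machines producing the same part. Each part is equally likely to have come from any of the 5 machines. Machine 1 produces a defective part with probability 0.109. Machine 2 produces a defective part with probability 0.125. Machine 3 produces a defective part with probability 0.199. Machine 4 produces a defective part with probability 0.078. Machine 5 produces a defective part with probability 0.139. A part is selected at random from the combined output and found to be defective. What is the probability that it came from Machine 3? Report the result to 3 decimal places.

Tabulate prior·likelihood by source: [1] prior 0.2, lik 0.109, product 0.02180; [2] prior 0.2, lik 0.125, product 0.02500; [3] prior 0.2, lik 0.199, product 0.03980; [4] prior 0.2, lik 0.078, product 0.01560; [5] prior 0.2, lik 0.139, product 0.02780.
Normalizing constant = 0.13000; the posterior for Machine 3 is its product over the sum, 0.03980/0.13000 = 0.306.

Posterior probability ≈ 0.306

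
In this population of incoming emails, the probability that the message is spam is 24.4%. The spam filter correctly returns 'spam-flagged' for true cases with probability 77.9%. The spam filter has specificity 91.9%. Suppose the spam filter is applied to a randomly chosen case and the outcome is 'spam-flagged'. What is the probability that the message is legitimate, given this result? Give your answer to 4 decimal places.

P(¬H | E) ≈ 0.2437

Write H for 'the message is spam'. Prior odds H:¬H = 0.244/0.756 = 0.32275. For the 'spam-flagged' outcome, the likelihood ratio is 0.779/0.081 = 9.6173.
Posterior odds = 0.32275 × 9.6173 = 3.1040, so P(H|E) = 3.1040/(1+3.1040) = 0.7563. Then P(¬H|E) = 1 − 0.7563 = 0.2437.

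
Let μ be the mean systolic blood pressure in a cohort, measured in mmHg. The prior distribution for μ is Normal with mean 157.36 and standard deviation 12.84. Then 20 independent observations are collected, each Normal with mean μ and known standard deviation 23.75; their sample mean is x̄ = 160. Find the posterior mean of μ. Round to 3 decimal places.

Posterior mean ≈ 159.614

Prior precision 1/τ₀² = 1/12.84² = 0.00606555; data precision n/σ² = 20/23.75² = 0.0354571.
Posterior precision = 0.00606555 + 0.0354571 = 0.0415226.
Posterior mean = (0.00606555·157.36 + 0.0354571·160) / 0.0415226 = 159.614.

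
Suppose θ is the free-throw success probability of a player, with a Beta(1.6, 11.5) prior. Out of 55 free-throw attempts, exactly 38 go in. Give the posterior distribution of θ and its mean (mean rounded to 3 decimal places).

Posterior: Beta(39.6, 28.5); mean ≈ 0.581

Observing 38 successes and 17 failures updates Beta(1.6, 11.5) by adding the success and failure counts to the two shape parameters: α = 1.6+38 = 39.6, β = 11.5+17 = 28.5.
E[θ | data] = 39.6/(39.6+28.5) = 0.581.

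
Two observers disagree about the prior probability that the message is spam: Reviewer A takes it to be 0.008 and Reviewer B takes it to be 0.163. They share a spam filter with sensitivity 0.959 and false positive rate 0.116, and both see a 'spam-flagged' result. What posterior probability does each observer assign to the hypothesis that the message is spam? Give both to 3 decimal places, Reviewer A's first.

The likelihood ratio for a 'spam-flagged' result is 0.959/0.116 = 8.2672.
Reviewer A: prior odds 0.008/0.992 = 0.0080645; posterior odds 0.066671; posterior probability 0.063.
Reviewer B: prior odds 0.163/0.837 = 0.19474; posterior odds 1.6100; posterior probability 0.617.

Reviewer A: 0.063; Reviewer B: 0.617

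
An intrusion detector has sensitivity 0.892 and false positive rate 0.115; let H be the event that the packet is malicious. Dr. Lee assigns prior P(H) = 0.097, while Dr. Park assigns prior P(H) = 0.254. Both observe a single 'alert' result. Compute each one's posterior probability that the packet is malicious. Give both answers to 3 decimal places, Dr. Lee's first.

The likelihood ratio for an 'alert' result is 0.892/0.115 = 7.7565.
Dr. Lee: prior odds 0.097/0.903 = 0.10742; posterior odds 0.83320; posterior probability 0.455.
Dr. Park: prior odds 0.254/0.746 = 0.34048; posterior odds 2.6410; posterior probability 0.725.

Dr. Lee: 0.455; Dr. Park: 0.725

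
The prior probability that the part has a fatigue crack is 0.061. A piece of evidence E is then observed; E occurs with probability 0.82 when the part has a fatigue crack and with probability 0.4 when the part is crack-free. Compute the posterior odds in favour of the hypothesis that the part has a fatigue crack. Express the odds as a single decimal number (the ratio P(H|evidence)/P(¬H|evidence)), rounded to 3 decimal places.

Posterior odds ≈ 0.133

Prior odds = 0.061/(1−0.061) = 0.064963.
Likelihood ratio for E = 0.82/0.4 = 2.0500.
Posterior odds = prior odds × LR = 0.13317.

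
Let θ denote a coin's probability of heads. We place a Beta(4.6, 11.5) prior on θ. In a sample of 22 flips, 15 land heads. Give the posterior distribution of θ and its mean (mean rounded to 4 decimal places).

Posterior: Beta(19.6, 18.5); mean ≈ 0.5144

The binomial likelihood is conjugate to the Beta prior: with 15 successes and 7 failures, the posterior is Beta(4.6+15, 11.5+7) = Beta(19.6, 18.5).
Posterior mean = α/(α+β) = 19.6/38.1 = 0.5144.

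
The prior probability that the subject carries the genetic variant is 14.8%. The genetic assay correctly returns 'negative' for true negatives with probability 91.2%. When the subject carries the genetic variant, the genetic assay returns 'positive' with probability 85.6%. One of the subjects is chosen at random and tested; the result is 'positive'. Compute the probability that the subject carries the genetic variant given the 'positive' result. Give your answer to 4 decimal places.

Write H for 'the subject carries the genetic variant'. Prior odds H:¬H = 0.148/0.852 = 0.17371. For the 'positive' outcome, the likelihood ratio is 0.856/0.088 = 9.7273.
Posterior odds = 0.17371 × 9.7273 = 1.6897, so P(H|E) = 1.6897/(1+1.6897) = 0.6282.

P(H | E) ≈ 0.6282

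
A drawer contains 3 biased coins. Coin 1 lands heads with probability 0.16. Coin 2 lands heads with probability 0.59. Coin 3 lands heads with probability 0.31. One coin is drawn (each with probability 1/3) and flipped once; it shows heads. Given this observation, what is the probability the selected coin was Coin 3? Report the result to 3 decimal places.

Tabulate prior·likelihood by source: [1] prior 0.333333, lik 0.16, product 0.05333; [2] prior 0.333333, lik 0.59, product 0.1967; [3] prior 0.333333, lik 0.31, product 0.1033.
Normalizing constant = 0.35333; the posterior for Coin 3 is its product over the sum, 0.1033/0.35333 = 0.292.

Posterior probability ≈ 0.292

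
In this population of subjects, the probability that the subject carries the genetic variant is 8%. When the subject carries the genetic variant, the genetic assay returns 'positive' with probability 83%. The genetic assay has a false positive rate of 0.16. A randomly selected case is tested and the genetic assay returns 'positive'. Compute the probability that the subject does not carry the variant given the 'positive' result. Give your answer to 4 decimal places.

Write H for 'the subject carries the genetic variant'. Prior odds H:¬H = 0.08/0.92 = 0.086957. For the 'positive' outcome, the likelihood ratio is 0.83/0.16 = 5.1875.
Posterior odds = 0.086957 × 5.1875 = 0.45109, so P(H|E) = 0.45109/(1+0.45109) = 0.3109. Then P(¬H|E) = 1 − 0.3109 = 0.6891.

P(¬H | E) ≈ 0.6891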